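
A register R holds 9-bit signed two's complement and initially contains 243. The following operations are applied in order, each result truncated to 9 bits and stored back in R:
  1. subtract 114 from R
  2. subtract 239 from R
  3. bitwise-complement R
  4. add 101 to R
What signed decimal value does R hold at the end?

210

Start: R = 243 = 011110011.
R = 243 − 114 = 129 = 010000001
R = 129 − 239 = -110 = 110010010
R = NOT 110010010 = 001101101 = 109
R = 109 + 101 = 210 = 011010010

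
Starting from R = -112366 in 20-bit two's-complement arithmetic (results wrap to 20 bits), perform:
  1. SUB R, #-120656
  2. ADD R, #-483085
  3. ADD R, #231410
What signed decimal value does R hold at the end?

Start: R = -112366 = 11100100100100010010.
R = -112366 − (-120656) = 8290 = 00000010000001100010
R = 8290 + (-483085) = -474795 = 10001100000101010101
R = -474795 + 231410 = -243385 = 11000100100101000111

-243385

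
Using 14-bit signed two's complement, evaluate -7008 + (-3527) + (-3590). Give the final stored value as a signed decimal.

-7008 + (-3527) = -10535 → wraps to 5849 (01011011011001)
5849 + (-3590) = 2259 (00100011010011)

2259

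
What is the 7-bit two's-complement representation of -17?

1101111

|-17| = 17 = 0010001 in 7 bits.
Invert the bits: 1101110. Add 1: 1101111.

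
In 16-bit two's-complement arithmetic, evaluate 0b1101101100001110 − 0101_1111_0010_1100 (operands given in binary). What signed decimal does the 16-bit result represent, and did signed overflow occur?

0b1101101100001110 → 1101101100001110 = -9458 (signed)
0101_1111_0010_1100 → 0101111100101100 = 24364 (signed)
Subtract via negate-and-add: invert 0101111100101100 + 1 = 1010000011010100 (i.e. -24364).
  1101101100001110
+ 1010000011010100
= 0111101111100010  (discard carry-out 1)
Result 0111101111100010: MSB = 0 → value 31714.
Both addends (after negating the subtrahend) are negative but the stored result is non-negative: signed overflow. The true value -9458 − 24364 = -33822 lies outside [-32768, 32767].

31714; overflow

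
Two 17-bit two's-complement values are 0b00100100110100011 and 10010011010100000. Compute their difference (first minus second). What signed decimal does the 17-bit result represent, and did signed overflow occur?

-56573; overflow

0b00100100110100011 → 00100100110100011 = 18851 (signed)
10010011010100000 = -55648 (signed)
Subtract via negate-and-add: invert 10010011010100000 + 1 = 01101100101100000 (i.e. 55648).
  00100100110100011
+ 01101100101100000
= 10010001100000011
Result 10010001100000011: MSB = 1 → 74499 − 131072 = -56573.
Both addends (after negating the subtrahend) are non-negative but the stored result is negative: signed overflow. The true value 18851 − (-55648) = 74499 lies outside [-65536, 65535].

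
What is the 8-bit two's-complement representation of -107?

|-107| = 107 = 01101011 in 8 bits.
Invert the bits: 10010100. Add 1: 10010101.
Check: 10010101 reads as 149 − 256 = -107.

10010101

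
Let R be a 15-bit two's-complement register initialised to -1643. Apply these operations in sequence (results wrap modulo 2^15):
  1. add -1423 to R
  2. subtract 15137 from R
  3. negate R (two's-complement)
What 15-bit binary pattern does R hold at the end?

100011100011011

Start: R = -1643 = 111100110010101.
R = -1643 + (-1423) = -3066 = 111010000000110
R = -3066 − 15137 = -18203; wraps to 14565 = 011100011100101
R = −(14565) = -14565 = 100011100011011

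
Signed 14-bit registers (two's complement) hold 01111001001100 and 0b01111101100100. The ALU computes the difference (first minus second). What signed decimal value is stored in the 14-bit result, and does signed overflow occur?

01111001001100 = 7756 (signed)
0b01111101100100 → 01111101100100 = 8036 (signed)
Subtract via negate-and-add: invert 01111101100100 + 1 = 10000010011100 (i.e. -8036).
  01111001001100
+ 10000010011100
= 11111011101000
Result 11111011101000: MSB = 1 → 16104 − 16384 = -280.
Addends (after negating the subtrahend) have opposite signs, so signed overflow cannot occur.

-280; no overflow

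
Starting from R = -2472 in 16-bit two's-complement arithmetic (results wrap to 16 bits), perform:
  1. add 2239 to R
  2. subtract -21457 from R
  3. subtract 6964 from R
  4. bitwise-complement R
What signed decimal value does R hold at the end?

Start: R = -2472 = 1111011001011000.
R = -2472 + 2239 = -233 = 1111111100010111
R = -233 − (-21457) = 21224 = 0101001011101000
R = 21224 − 6964 = 14260 = 0011011110110100
R = NOT 0011011110110100 = 1100100001001011 = -14261

-14261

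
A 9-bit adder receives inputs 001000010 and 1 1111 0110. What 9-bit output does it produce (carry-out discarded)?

000111000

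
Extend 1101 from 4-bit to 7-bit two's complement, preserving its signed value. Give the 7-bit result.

1111101

MSB of 1101 is 1; replicate it into the new high bits.
111|1101 → 1111101 (still -3).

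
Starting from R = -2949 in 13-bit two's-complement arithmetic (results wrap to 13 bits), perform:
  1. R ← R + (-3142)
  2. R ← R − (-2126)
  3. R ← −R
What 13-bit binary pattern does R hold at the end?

Start: R = -2949 = 1010001111011.
R = -2949 + (-3142) = -6091; wraps to 2101 = 0100000110101
R = 2101 − (-2126) = 4227; wraps to -3965 = 1000010000011
R = −(-3965) = 3965 = 0111101111101

0111101111101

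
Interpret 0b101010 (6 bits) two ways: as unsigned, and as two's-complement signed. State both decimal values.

Unsigned: 101010 = 42.
Signed: MSB=1 → 42 − 64 = -22.

unsigned = 42, signed = -22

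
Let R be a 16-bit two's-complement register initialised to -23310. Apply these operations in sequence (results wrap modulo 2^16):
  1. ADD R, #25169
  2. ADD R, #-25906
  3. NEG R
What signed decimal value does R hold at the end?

24047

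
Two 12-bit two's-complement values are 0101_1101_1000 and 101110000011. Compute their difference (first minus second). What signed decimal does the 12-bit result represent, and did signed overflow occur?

0101_1101_1000 → 010111011000 = 1496 (signed)
101110000011 = -1149 (signed)
Subtract via negate-and-add: invert 101110000011 + 1 = 010001111101 (i.e. 1149).
  010111011000
+ 010001111101
= 101001010101
Result 101001010101: MSB = 1 → 2645 − 4096 = -1451.
Both addends (after negating the subtrahend) are non-negative but the stored result is negative: signed overflow. The true value 1496 − (-1149) = 2645 lies outside [-2048, 2047].

-1451; overflow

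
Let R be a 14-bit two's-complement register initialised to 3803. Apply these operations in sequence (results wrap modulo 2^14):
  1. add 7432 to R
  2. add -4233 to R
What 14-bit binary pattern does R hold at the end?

Start: R = 3803 = 00111011011011.
R = 3803 + 7432 = 11235; wraps to -5149 = 10101111100011
R = -5149 + (-4233) = -9382; wraps to 7002 = 01101101011010

01101101011010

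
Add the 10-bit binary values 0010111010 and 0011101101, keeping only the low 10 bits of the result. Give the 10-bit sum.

0110100111

  0010111010
+ 0011101101
= 0110100111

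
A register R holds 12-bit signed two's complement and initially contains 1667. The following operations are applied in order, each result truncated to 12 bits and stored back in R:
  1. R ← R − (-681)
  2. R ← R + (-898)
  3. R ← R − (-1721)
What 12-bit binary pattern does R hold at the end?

110001100011

Start: R = 1667 = 011010000011.
R = 1667 − (-681) = 2348; wraps to -1748 = 100100101100
R = -1748 + (-898) = -2646; wraps to 1450 = 010110101010
R = 1450 − (-1721) = 3171; wraps to -925 = 110001100011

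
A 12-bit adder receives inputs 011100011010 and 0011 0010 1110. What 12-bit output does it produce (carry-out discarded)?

101001001000

  011100011010
+ 001100101110
= 101001001000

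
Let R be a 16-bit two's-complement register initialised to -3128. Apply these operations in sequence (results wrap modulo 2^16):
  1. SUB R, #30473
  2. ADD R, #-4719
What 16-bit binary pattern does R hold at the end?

0110101001010000

Start: R = -3128 = 1111001111001000.
R = -3128 − 30473 = -33601; wraps to 31935 = 0111110010111111
R = 31935 + (-4719) = 27216 = 0110101001010000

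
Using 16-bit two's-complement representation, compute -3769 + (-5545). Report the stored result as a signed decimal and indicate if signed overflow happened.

-3769 → 1111000101000111
-5545 → 1110101001010111
  1111000101000111
+ 1110101001010111
= 1101101110011110  (discard carry-out 1)
Result 1101101110011110: MSB = 1 → 56222 − 65536 = -9314.
Both addends are negative and so is the stored result: no signed overflow.

-9314; no overflow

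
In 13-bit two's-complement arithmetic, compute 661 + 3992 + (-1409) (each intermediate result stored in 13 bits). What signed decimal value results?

3244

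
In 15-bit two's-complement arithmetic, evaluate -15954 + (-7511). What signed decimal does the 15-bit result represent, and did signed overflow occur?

-15954 → 100000110101110
-7511 → 110001010101001
  100000110101110
+ 110001010101001
= 010010001010111  (discard carry-out 1)
Result 010010001010111: MSB = 0 → value 9303.
Both addends are negative but the stored result is non-negative: signed overflow. The true value -15954 + (-7511) = -23465 lies outside [-16384, 16383].

9303; overflow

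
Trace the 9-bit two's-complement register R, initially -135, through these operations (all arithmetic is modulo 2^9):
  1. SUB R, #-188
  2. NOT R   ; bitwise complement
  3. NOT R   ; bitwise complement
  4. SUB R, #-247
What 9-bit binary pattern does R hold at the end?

100101100

Start: R = -135 = 101111001.
R = -135 − (-188) = 53 = 000110101
R = NOT 000110101 = 111001010 = -54
R = NOT 111001010 = 000110101 = 53
R = 53 − (-247) = 300; wraps to -212 = 100101100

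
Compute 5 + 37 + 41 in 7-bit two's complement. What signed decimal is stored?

-45

5 + 37 = 42 (0101010)
42 + 41 = 83 → wraps to -45 (1010011)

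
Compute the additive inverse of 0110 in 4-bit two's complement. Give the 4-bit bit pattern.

Invert: 1001. Add 1: 1010.
Check: 0110 = 6, 1010 = -6.

1010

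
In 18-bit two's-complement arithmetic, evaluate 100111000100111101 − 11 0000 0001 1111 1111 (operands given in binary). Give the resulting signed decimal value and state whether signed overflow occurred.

100111000100111101 = -102083 (signed)
11 0000 0001 1111 1111 → 110000000111111111 = -65025 (signed)
Subtract via negate-and-add: invert 110000000111111111 + 1 = 001111111000000001 (i.e. 65025).
  100111000100111101
+ 001111111000000001
= 110110111100111110
Result 110110111100111110: MSB = 1 → 225086 − 262144 = -37058.
Addends (after negating the subtrahend) have opposite signs, so signed overflow cannot occur.

-37058; no overflow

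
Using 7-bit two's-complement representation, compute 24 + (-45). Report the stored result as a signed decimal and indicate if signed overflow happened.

-21; no overflow

24 → 0011000
-45 → 1010011
  0011000
+ 1010011
= 1101011
Result 1101011: MSB = 1 → 107 − 128 = -21.
Addends have opposite signs, so signed overflow cannot occur.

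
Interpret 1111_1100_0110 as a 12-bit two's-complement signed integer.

MSB is 1, so the value is negative.
Unsigned reading: 4038. Subtract 2^12 = 4096: 4038 − 4096 = -58.

-58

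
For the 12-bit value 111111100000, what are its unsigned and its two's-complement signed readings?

unsigned = 4064, signed = -32

Unsigned: 111111100000 = 4064.
Signed: MSB=1 → 4064 − 4096 = -32.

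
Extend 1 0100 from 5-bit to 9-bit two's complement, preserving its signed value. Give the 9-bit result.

MSB of 10100 is 1; replicate it into the new high bits.
1111|10100 → 111110100 (still -12).

111110100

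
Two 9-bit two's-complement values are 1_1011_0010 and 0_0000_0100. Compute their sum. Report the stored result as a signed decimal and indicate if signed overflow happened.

-74; no overflow

1_1011_0010 → 110110010 = -78 (signed)
0_0000_0100 → 000000100 = 4 (signed)
  110110010
+ 000000100
= 110110110
Result 110110110: MSB = 1 → 438 − 512 = -74.
Addends have opposite signs, so signed overflow cannot occur.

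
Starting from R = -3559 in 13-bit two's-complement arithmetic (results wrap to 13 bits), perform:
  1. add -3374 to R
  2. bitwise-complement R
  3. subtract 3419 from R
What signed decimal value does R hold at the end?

Start: R = -3559 = 1001000011001.
R = -3559 + (-3374) = -6933; wraps to 1259 = 0010011101011
R = NOT 0010011101011 = 1101100010100 = -1260
R = -1260 − 3419 = -4679; wraps to 3513 = 0110110111001

3513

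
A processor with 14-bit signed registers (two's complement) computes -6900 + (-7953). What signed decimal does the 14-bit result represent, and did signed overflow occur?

1531; overflow

-6900 → 10010100001100
-7953 → 10000011101111
  10010100001100
+ 10000011101111
= 00010111111011  (discard carry-out 1)
Result 00010111111011: MSB = 0 → value 1531.
Both addends are negative but the stored result is non-negative: signed overflow. The true value -6900 + (-7953) = -14853 lies outside [-8192, 8191].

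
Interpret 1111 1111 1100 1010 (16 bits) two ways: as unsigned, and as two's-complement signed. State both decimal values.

Unsigned: 1111111111001010 = 65482.
Signed: MSB=1 → 65482 − 65536 = -54.

unsigned = 65482, signed = -54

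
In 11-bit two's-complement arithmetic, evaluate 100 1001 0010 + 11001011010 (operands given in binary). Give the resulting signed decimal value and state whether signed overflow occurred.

748; overflow

100 1001 0010 → 10010010010 = -878 (signed)
11001011010 = -422 (signed)
  10010010010
+ 11001011010
= 01011101100  (discard carry-out 1)
Result 01011101100: MSB = 0 → value 748.
Both addends are negative but the stored result is non-negative: signed overflow. The true value -878 + (-422) = -1300 lies outside [-1024, 1023].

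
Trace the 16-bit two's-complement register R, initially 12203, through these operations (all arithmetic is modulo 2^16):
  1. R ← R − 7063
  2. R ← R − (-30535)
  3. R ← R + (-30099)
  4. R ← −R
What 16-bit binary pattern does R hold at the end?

1110101000111000

Start: R = 12203 = 0010111110101011.
R = 12203 − 7063 = 5140 = 0001010000010100
R = 5140 − (-30535) = 35675; wraps to -29861 = 1000101101011011
R = -29861 + (-30099) = -59960; wraps to 5576 = 0001010111001000
R = −(5576) = -5576 = 1110101000111000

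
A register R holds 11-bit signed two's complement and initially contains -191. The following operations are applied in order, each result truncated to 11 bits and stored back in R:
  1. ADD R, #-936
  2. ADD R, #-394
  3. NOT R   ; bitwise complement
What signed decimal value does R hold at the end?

Start: R = -191 = 11101000001.
R = -191 + (-936) = -1127; wraps to 921 = 01110011001
R = 921 + (-394) = 527 = 01000001111
R = NOT 01000001111 = 10111110000 = -528

-528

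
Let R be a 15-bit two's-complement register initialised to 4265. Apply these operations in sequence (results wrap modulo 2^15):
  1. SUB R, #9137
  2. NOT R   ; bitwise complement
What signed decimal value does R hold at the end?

4871

Start: R = 4265 = 001000010101001.
R = 4265 − 9137 = -4872 = 110110011111000
R = NOT 110110011111000 = 001001100000111 = 4871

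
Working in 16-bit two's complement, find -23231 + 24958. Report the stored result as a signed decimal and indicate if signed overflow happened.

1727; no overflow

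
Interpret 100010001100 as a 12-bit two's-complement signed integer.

MSB is 1, so the value is negative.
Unsigned reading: 2188. Subtract 2^12 = 4096: 2188 − 4096 = -1908.

-1908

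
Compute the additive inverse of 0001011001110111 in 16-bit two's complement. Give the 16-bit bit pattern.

Invert: 1110100110001000. Add 1: 1110100110001001.

1110100110001001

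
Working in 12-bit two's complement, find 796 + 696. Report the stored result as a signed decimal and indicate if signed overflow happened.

796 → 001100011100
696 → 001010111000
  001100011100
+ 001010111000
= 010111010100
Result 010111010100: MSB = 0 → value 1492.
Both addends are non-negative and so is the stored result: no signed overflow.

1492; no overflow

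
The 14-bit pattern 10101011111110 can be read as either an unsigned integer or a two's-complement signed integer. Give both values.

unsigned = 11006, signed = -5378

Unsigned: 10101011111110 = 11006.
Signed: MSB=1 → 11006 − 16384 = -5378.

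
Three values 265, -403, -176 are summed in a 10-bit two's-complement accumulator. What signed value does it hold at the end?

-314

265 + (-403) = -138 (1101110110)
-138 + (-176) = -314 (1011000110)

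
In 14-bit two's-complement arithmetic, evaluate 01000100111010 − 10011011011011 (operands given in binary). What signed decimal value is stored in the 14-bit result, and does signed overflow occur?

-5537; overflow

01000100111010 = 4410 (signed)
10011011011011 = -6437 (signed)
Subtract via negate-and-add: invert 10011011011011 + 1 = 01100100100101 (i.e. 6437).
  01000100111010
+ 01100100100101
= 10101001011111
Result 10101001011111: MSB = 1 → 10847 − 16384 = -5537.
Both addends (after negating the subtrahend) are non-negative but the stored result is negative: signed overflow. The true value 4410 − (-6437) = 10847 lies outside [-8192, 8191].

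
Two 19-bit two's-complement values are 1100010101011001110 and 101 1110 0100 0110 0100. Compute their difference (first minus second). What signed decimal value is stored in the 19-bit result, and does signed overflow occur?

1100010101011001110 = -120114 (signed)
101 1110 0100 0110 0100 → 1011110010001100100 = -138140 (signed)
Subtract via negate-and-add: invert 1011110010001100100 + 1 = 0100001101110011100 (i.e. 138140).
  1100010101011001110
+ 0100001101110011100
= 0000100011001101010  (discard carry-out 1)
Result 0000100011001101010: MSB = 0 → value 18026.
Addends (after negating the subtrahend) have opposite signs, so signed overflow cannot occur.

18026; no overflow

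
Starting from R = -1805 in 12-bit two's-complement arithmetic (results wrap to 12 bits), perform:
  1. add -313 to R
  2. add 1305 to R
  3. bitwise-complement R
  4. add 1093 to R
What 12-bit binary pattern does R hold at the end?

Start: R = -1805 = 100011110011.
R = -1805 + (-313) = -2118; wraps to 1978 = 011110111010
R = 1978 + 1305 = 3283; wraps to -813 = 110011010011
R = NOT 110011010011 = 001100101100 = 812
R = 812 + 1093 = 1905 = 011101110001

011101110001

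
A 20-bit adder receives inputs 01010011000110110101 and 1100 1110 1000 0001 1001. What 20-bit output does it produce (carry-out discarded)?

00100001100111001110

  01010011000110110101
+ 11001110100000011001
= 00100001100111001110  (discard carry-out 1)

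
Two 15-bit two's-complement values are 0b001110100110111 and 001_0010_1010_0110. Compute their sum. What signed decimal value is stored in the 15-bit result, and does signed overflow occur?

0b001110100110111 → 001110100110111 = 7479 (signed)
001_0010_1010_0110 → 001001010100110 = 4774 (signed)
  001110100110111
+ 001001010100110
= 010111111011101
Result 010111111011101: MSB = 0 → value 12253.
Both addends are non-negative and so is the stored result: no signed overflow.

12253; no overflow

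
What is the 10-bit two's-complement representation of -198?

1100111010

|-198| = 198 = 0011000110 in 10 bits.
Invert the bits: 1100111001. Add 1: 1100111010.
Check: 1100111010 reads as 826 − 1024 = -198.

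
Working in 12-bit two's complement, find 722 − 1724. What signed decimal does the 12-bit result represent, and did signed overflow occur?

722 → 001011010010
1724 → 011010111100
Subtract via negate-and-add: invert 011010111100 + 1 = 100101000100 (i.e. -1724).
  001011010010
+ 100101000100
= 110000010110
Result 110000010110: MSB = 1 → 3094 − 4096 = -1002.
Addends (after negating the subtrahend) have opposite signs, so signed overflow cannot occur.

-1002; no overflow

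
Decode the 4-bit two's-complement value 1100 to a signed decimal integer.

MSB is 1, so the value is negative.
Invert: 0011. Add 1: 0100 = 4. So the value is −4.

-4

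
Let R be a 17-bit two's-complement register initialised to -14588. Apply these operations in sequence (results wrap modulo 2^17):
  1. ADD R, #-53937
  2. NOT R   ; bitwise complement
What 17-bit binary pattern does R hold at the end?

10000101110101100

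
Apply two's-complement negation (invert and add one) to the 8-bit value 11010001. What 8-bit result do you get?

00101111

Invert: 00101110. Add 1: 00101111.
Check: 11010001 = -47, 00101111 = 47.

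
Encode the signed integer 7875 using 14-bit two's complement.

7875 is non-negative, so write it directly in 14 bits: 01111011000011.

01111011000011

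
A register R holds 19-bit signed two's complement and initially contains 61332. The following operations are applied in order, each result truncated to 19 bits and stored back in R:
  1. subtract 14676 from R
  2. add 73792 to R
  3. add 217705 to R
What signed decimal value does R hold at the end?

Start: R = 61332 = 0001110111110010100.
R = 61332 − 14676 = 46656 = 0001011011001000000
R = 46656 + 73792 = 120448 = 0011101011010000000
R = 120448 + 217705 = 338153; wraps to -186135 = 1010010100011101001

-186135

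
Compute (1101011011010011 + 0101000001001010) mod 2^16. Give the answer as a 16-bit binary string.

0010011100011101

  1101011011010011
+ 0101000001001010
= 0010011100011101  (discard carry-out 1)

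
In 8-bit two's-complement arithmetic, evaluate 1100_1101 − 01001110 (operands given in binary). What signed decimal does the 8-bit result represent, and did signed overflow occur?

127; overflow

1100_1101 → 11001101 = -51 (signed)
01001110 = 78 (signed)
Subtract via negate-and-add: invert 01001110 + 1 = 10110010 (i.e. -78).
  11001101
+ 10110010
= 01111111  (discard carry-out 1)
Result 01111111: MSB = 0 → value 127.
Both addends (after negating the subtrahend) are negative but the stored result is non-negative: signed overflow. The true value -51 − 78 = -129 lies outside [-128, 127].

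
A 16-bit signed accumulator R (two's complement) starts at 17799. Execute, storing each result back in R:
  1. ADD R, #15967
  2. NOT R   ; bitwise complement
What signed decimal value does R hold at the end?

Start: R = 17799 = 0100010110000111.
R = 17799 + 15967 = 33766; wraps to -31770 = 1000001111100110
R = NOT 1000001111100110 = 0111110000011001 = 31769

31769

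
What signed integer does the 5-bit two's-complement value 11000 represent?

-8

MSB is 1, so the value is negative.
Invert: 00111. Add 1: 01000 = 8. So the value is −8.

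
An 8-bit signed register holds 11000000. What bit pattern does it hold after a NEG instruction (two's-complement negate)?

01000000

Invert: 00111111. Add 1: 01000000.
Check: 11000000 = -64, 01000000 = 64.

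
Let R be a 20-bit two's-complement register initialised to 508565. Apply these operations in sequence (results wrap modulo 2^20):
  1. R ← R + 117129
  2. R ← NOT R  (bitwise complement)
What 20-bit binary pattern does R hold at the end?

01100111001111100001

Start: R = 508565 = 01111100001010010101.
R = 508565 + 117129 = 625694; wraps to -422882 = 10011000110000011110
R = NOT 10011000110000011110 = 01100111001111100001 = 422881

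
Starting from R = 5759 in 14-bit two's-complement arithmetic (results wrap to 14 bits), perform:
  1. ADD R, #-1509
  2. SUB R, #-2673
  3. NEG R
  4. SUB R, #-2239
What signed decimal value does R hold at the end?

-4684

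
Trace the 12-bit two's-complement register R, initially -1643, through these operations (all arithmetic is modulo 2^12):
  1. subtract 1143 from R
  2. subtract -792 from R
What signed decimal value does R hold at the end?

Start: R = -1643 = 100110010101.
R = -1643 − 1143 = -2786; wraps to 1310 = 010100011110
R = 1310 − (-792) = 2102; wraps to -1994 = 100000110110

-1994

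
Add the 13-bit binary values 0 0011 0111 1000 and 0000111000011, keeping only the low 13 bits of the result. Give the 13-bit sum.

0010100111011

  0001101111000
+ 0000111000011
= 0010100111011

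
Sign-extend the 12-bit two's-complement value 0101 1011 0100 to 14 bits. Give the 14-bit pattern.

MSB of 010110110100 is 0; replicate it into the new high bits.
00|010110110100 → 00010110110100 (still 1460).

00010110110100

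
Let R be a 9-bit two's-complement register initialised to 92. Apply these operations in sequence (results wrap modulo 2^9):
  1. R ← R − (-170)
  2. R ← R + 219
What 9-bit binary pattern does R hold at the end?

Start: R = 92 = 001011100.
R = 92 − (-170) = 262; wraps to -250 = 100000110
R = -250 + 219 = -31 = 111100001

111100001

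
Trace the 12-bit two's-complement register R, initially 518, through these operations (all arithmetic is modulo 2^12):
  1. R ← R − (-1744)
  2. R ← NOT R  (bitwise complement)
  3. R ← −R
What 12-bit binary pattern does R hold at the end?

100011010111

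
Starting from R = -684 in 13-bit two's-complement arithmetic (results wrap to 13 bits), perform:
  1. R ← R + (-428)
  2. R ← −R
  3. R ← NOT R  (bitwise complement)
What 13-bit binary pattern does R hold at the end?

1101110100111

Start: R = -684 = 1110101010100.
R = -684 + (-428) = -1112 = 1101110101000
R = −(-1112) = 1112 = 0010001011000
R = NOT 0010001011000 = 1101110100111 = -1113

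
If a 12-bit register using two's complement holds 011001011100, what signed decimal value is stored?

1628

MSB is 0, so the value is non-negative: 011001011100 = 1628.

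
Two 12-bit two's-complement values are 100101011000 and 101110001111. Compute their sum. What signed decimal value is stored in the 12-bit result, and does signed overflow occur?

1255; overflow

100101011000 = -1704 (signed)
101110001111 = -1137 (signed)
  100101011000
+ 101110001111
= 010011100111  (discard carry-out 1)
Result 010011100111: MSB = 0 → value 1255.
Both addends are negative but the stored result is non-negative: signed overflow. The true value -1704 + (-1137) = -2841 lies outside [-2048, 2047].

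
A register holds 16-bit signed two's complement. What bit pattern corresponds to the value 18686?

18686 is non-negative, so write it directly in 16 bits: 0100100011111110.

0100100011111110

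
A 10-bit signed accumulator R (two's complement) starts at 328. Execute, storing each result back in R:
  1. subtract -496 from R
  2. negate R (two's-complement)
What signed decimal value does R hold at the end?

Start: R = 328 = 0101001000.
R = 328 − (-496) = 824; wraps to -200 = 1100111000
R = −(-200) = 200 = 0011001000

200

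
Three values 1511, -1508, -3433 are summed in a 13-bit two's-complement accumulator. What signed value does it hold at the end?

1511 + (-1508) = 3 (0000000000011)
3 + (-3433) = -3430 (1001010011010)

-3430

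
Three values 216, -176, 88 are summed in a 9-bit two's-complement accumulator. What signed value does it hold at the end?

216 + (-176) = 40 (000101000)
40 + 88 = 128 (010000000)

128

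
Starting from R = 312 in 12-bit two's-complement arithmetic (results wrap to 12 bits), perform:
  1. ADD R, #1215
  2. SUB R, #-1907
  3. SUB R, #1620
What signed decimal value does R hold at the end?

1814

Start: R = 312 = 000100111000.
R = 312 + 1215 = 1527 = 010111110111
R = 1527 − (-1907) = 3434; wraps to -662 = 110101101010
R = -662 − 1620 = -2282; wraps to 1814 = 011100010110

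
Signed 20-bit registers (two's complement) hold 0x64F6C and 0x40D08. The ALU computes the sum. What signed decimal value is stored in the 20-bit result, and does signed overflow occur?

-369548; overflow

0x64F6C = 01100100111101101100 = 413548 (signed)
0x40D08 = 01000000110100001000 = 265480 (signed)
  01100100111101101100
+ 01000000110100001000
= 10100101110001110100
Result 10100101110001110100: MSB = 1 → 679028 − 1048576 = -369548.
Both addends are non-negative but the stored result is negative: signed overflow. The true value 413548 + 265480 = 679028 lies outside [-524288, 524287].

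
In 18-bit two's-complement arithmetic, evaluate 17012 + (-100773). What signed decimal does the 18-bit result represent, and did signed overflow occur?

17012 → 000100001001110100
-100773 → 100111011001011011
  000100001001110100
+ 100111011001011011
= 101011100011001111
Result 101011100011001111: MSB = 1 → 178383 − 262144 = -83761.
Addends have opposite signs, so signed overflow cannot occur.

-83761; no overflow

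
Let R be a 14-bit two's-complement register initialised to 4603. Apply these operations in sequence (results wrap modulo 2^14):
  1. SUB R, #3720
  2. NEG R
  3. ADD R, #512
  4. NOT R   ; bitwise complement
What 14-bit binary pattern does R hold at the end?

00000101110010

Start: R = 4603 = 01000111111011.
R = 4603 − 3720 = 883 = 00001101110011
R = −(883) = -883 = 11110010001101
R = -883 + 512 = -371 = 11111010001101
R = NOT 11111010001101 = 00000101110010 = 370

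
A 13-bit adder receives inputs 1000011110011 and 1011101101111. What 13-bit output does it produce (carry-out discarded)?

0100001100010

  1000011110011
+ 1011101101111
= 0100001100010  (discard carry-out 1)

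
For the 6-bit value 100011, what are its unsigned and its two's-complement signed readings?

Unsigned: 100011 = 35.
Signed: MSB=1 → 35 − 64 = -29.

unsigned = 35, signed = -29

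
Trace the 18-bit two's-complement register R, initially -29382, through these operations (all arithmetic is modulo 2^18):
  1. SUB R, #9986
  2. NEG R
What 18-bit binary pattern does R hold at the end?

001001100111001000

Start: R = -29382 = 111000110100111010.
R = -29382 − 9986 = -39368 = 110110011000111000
R = −(-39368) = 39368 = 001001100111001000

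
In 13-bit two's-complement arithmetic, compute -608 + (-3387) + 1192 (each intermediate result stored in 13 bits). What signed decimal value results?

-608 + (-3387) = -3995 (1000001100101)
-3995 + 1192 = -2803 (1010100001101)

-2803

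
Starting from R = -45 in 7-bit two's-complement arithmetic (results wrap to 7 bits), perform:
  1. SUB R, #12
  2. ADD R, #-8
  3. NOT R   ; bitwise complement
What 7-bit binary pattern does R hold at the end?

Start: R = -45 = 1010011.
R = -45 − 12 = -57 = 1000111
R = -57 + (-8) = -65; wraps to 63 = 0111111
R = NOT 0111111 = 1000000 = -64

1000000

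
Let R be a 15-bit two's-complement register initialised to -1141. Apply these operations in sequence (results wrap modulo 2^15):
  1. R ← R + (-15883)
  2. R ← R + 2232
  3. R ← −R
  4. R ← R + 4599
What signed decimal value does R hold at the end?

-13377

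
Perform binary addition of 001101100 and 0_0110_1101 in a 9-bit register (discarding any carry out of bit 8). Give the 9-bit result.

  001101100
+ 001101101
= 011011001

011011001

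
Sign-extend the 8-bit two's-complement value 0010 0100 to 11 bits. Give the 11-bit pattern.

00000100100

MSB of 00100100 is 0; replicate it into the new high bits.
000|00100100 → 00000100100 (still 36).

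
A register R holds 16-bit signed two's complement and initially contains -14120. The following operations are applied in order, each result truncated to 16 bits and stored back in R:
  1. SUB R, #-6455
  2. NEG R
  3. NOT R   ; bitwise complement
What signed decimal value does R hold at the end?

-7666

Start: R = -14120 = 1100100011011000.
R = -14120 − (-6455) = -7665 = 1110001000001111
R = −(-7665) = 7665 = 0001110111110001
R = NOT 0001110111110001 = 1110001000001110 = -7666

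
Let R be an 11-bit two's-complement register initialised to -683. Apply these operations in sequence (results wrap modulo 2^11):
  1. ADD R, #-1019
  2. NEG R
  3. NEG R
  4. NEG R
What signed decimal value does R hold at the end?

-346

Start: R = -683 = 10101010101.
R = -683 + (-1019) = -1702; wraps to 346 = 00101011010
R = −(346) = -346 = 11010100110
R = −(-346) = 346 = 00101011010
R = −(346) = -346 = 11010100110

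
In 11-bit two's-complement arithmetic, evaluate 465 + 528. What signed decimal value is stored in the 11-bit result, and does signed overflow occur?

465 → 00111010001
528 → 01000010000
  00111010001
+ 01000010000
= 01111100001
Result 01111100001: MSB = 0 → value 993.
Both addends are non-negative and so is the stored result: no signed overflow.

993; no overflow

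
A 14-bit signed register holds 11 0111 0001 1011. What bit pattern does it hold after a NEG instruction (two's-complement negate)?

00100011100101

Invert: 00100011100100. Add 1: 00100011100101.
Check: 11011100011011 = -2277, 00100011100101 = 2277.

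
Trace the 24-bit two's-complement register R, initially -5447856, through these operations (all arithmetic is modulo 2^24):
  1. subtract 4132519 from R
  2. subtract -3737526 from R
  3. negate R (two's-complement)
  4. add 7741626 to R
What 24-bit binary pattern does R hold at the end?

Start: R = -5447856 = 101011001101111101010000.
R = -5447856 − 4132519 = -9580375; wraps to 7196841 = 011011011101000010101001
R = 7196841 − (-3737526) = 10934367; wraps to -5842849 = 101001101101100001011111
R = −(-5842849) = 5842849 = 010110010010011110100001
R = 5842849 + 7741626 = 13584475; wraps to -3192741 = 110011110100100001011011

110011110100100001011011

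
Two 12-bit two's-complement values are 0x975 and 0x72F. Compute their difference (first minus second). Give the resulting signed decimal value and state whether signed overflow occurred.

0x975 = 100101110101 = -1675 (signed)
0x72F = 011100101111 = 1839 (signed)
Subtract via negate-and-add: invert 011100101111 + 1 = 100011010001 (i.e. -1839).
  100101110101
+ 100011010001
= 001001000110  (discard carry-out 1)
Result 001001000110: MSB = 0 → value 582.
Both addends (after negating the subtrahend) are negative but the stored result is non-negative: signed overflow. The true value -1675 − 1839 = -3514 lies outside [-2048, 2047].

582; overflow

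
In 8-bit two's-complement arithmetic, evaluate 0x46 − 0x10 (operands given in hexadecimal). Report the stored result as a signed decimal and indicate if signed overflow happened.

54; no overflow

0x46 = 01000110 = 70 (signed)
0x10 = 00010000 = 16 (signed)
Subtract via negate-and-add: invert 00010000 + 1 = 11110000 (i.e. -16).
  01000110
+ 11110000
= 00110110  (discard carry-out 1)
Result 00110110: MSB = 0 → value 54.
Addends (after negating the subtrahend) have opposite signs, so signed overflow cannot occur.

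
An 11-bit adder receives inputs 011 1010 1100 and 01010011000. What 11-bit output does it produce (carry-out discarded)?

11001000100

  01110101100
+ 01010011000
= 11001000100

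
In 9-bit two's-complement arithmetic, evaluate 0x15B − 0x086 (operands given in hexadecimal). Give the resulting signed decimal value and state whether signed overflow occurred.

213; overflow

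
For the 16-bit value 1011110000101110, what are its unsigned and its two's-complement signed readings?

Unsigned: 1011110000101110 = 48174.
Signed: MSB=1 → 48174 − 65536 = -17362.

unsigned = 48174, signed = -17362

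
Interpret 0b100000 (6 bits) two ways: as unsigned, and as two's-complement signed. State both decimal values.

unsigned = 32, signed = -32

Unsigned: 100000 = 32.
Signed: MSB=1 → 32 − 64 = -32.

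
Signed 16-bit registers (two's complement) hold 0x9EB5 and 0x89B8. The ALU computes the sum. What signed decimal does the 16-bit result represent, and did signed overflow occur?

0x9EB5 = 1001111010110101 = -24907 (signed)
0x89B8 = 1000100110111000 = -30280 (signed)
  1001111010110101
+ 1000100110111000
= 0010100001101101  (discard carry-out 1)
Result 0010100001101101: MSB = 0 → value 10349.
Both addends are negative but the stored result is non-negative: signed overflow. The true value -24907 + (-30280) = -55187 lies outside [-32768, 32767].

10349; overflow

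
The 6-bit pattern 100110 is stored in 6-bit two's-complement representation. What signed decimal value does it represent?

MSB is 1, so the value is negative.
Invert: 011001. Add 1: 011010 = 26. So the value is −26.

-26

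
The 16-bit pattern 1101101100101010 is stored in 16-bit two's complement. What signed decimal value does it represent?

MSB is 1, so the value is negative.
Unsigned reading: 56106. Subtract 2^16 = 65536: 56106 − 65536 = -9430.

-9430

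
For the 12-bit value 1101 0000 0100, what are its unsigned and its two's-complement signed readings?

Unsigned: 110100000100 = 3332.
Signed: MSB=1 → 3332 − 4096 = -764.

unsigned = 3332, signed = -764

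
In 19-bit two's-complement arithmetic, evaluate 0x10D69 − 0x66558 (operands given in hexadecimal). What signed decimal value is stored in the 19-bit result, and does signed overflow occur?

174097; no overflow

0x10D69 = 0010000110101101001 = 68969 (signed)
0x66558 = 1100110010101011000 = -105128 (signed)
Subtract via negate-and-add: invert 1100110010101011000 + 1 = 0011001101010101000 (i.e. 105128).
  0010000110101101001
+ 0011001101010101000
= 0101010100000010001
Result 0101010100000010001: MSB = 0 → value 174097.
Both addends (after negating the subtrahend) are non-negative and so is the stored result: no signed overflow.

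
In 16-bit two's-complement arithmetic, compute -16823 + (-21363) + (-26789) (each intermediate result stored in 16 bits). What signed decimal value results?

561

-16823 + (-21363) = -38186 → wraps to 27350 (0110101011010110)
27350 + (-26789) = 561 (0000001000110001)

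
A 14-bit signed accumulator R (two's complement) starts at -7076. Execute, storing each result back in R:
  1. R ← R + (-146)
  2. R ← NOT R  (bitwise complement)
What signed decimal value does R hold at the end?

7221

Start: R = -7076 = 10010001011100.
R = -7076 + (-146) = -7222 = 10001111001010
R = NOT 10001111001010 = 01110000110101 = 7221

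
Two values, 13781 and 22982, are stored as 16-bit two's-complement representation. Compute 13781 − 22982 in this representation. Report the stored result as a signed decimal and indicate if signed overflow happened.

13781 → 0011010111010101
22982 → 0101100111000110
Subtract via negate-and-add: invert 0101100111000110 + 1 = 1010011000111010 (i.e. -22982).
  0011010111010101
+ 1010011000111010
= 1101110000001111
Result 1101110000001111: MSB = 1 → 56335 − 65536 = -9201.
Addends (after negating the subtrahend) have opposite signs, so signed overflow cannot occur.

-9201; no overflow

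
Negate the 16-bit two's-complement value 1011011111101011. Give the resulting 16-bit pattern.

Invert: 0100100000010100. Add 1: 0100100000010101.

0100100000010101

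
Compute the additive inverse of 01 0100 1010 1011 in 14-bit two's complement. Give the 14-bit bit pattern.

Invert: 10101101010100. Add 1: 10101101010101.

10101101010101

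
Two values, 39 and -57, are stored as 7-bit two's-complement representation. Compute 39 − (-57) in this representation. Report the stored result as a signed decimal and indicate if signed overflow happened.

-32; overflow

39 → 0100111
-57 → 1000111
Subtract via negate-and-add: invert 1000111 + 1 = 0111001 (i.e. 57).
  0100111
+ 0111001
= 1100000
Result 1100000: MSB = 1 → 96 − 128 = -32.
Both addends (after negating the subtrahend) are non-negative but the stored result is negative: signed overflow. The true value 39 − (-57) = 96 lies outside [-64, 63].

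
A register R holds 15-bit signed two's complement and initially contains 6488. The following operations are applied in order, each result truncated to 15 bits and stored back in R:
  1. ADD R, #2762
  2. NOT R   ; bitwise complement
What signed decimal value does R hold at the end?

-9251

Start: R = 6488 = 001100101011000.
R = 6488 + 2762 = 9250 = 010010000100010
R = NOT 010010000100010 = 101101111011101 = -9251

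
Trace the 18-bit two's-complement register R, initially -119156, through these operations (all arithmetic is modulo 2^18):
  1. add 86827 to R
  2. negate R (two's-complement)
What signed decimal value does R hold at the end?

Start: R = -119156 = 100010111010001100.
R = -119156 + 86827 = -32329 = 111000000110110111
R = −(-32329) = 32329 = 000111111001001001

32329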